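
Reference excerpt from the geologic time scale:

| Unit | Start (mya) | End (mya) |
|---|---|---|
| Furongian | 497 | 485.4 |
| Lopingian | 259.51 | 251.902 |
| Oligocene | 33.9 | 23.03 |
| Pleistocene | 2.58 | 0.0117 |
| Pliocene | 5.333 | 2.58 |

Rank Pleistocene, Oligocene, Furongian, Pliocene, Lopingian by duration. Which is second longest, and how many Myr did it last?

Durations: Pleistocene 2.5683; Oligocene 10.87; Furongian 11.6; Pliocene 2.753; Lopingian 7.608 Myr.
Sorted longest-first: Furongian (11.6), Oligocene (10.87), Lopingian (7.608), Pliocene (2.753), Pleistocene (2.5683).
The second longest is Oligocene at 10.87 Myr.

Oligocene, 10.87 million years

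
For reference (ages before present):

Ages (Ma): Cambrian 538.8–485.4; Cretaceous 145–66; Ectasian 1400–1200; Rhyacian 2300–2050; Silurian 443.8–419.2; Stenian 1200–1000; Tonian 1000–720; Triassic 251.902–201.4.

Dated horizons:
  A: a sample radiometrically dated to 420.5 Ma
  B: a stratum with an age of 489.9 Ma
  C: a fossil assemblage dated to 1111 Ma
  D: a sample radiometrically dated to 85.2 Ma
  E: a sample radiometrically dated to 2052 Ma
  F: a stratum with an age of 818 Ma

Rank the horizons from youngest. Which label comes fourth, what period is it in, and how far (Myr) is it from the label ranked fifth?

F, in the Tonian; 293 million years to C

Smaller Ma means younger, so youngest first: D 85.2 < A 420.5 < B 489.9 < F 818 < C 1111 < E 2052.
Counting 4 along gives F (818 Ma); the excerpt puts that inside the Tonian, 1000–720 Ma.
Next in line is C (1111 Ma), and 1111 − 818 = 293 Myr.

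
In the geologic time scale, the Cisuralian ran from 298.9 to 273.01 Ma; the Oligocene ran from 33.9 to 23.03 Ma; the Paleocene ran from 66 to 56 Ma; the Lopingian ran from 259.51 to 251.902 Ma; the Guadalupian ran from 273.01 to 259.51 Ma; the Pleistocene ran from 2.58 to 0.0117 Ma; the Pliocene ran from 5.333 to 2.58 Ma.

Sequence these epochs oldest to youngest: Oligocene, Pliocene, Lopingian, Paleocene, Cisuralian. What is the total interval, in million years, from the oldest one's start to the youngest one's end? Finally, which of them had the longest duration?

Cisuralian, Lopingian, Paleocene, Oligocene, Pliocene; total span 296.32 Myr; longest is Cisuralian

Start ages (Ma): Cisuralian 298.9, Lopingian 259.51, Paleocene 66, Oligocene 33.9, Pliocene 5.333.
Ordered oldest to youngest: Cisuralian, Lopingian, Paleocene, Oligocene, Pliocene.
Span = 298.9 − 2.58 = 296.32 Myr.
Durations: Oligocene 10.87, Lopingian 7.608, Pliocene 2.753, Cisuralian 25.89, Paleocene 10 → longest is Cisuralian (25.89 Myr).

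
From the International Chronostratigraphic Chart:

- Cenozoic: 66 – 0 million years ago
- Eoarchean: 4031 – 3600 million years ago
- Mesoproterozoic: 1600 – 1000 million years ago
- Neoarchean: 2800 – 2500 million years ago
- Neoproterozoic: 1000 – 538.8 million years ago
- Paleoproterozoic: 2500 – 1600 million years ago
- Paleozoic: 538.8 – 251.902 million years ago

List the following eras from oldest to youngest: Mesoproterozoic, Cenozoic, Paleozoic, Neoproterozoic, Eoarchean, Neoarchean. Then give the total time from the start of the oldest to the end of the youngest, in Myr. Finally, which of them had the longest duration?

From the excerpt: Mesoproterozoic 1600–1000; Cenozoic 66–0; Paleozoic 538.8–251.902; Neoproterozoic 1000–538.8; Eoarchean 4031–3600; Neoarchean 2800–2500 (Ma).
Larger Ma is earlier, so the oldest is Eoarchean and the youngest is Cenozoic; oldest to youngest: Eoarchean, Neoarchean, Mesoproterozoic, Neoproterozoic, Paleozoic, Cenozoic.
Oldest start 4031 minus youngest end 0 gives 4031 Myr overall.
Individual lengths (start − end): Neoproterozoic 461.2; Neoarchean 300; Paleozoic 286.898; Mesoproterozoic 600; Cenozoic 66; Eoarchean 431. The largest is Mesoproterozoic at 600 Myr.

Eoarchean, Neoarchean, Mesoproterozoic, Neoproterozoic, Paleozoic, Cenozoic; total span 4031 Myr; longest is Mesoproterozoic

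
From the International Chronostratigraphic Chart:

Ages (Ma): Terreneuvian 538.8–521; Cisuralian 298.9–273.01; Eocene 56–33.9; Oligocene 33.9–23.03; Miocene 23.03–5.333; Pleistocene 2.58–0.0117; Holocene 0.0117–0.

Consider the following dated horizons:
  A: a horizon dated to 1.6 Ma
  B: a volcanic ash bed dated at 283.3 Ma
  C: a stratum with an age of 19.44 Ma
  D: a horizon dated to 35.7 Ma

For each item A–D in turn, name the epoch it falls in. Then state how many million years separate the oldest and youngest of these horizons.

A: 1.6 Ma lies in 2.58–0.0117 Ma, so Pleistocene.
B: 283.3 Ma lies in 298.9–273.01 Ma, so Cisuralian.
C: 19.44 Ma lies in 23.03–5.333 Ma, so Miocene.
D: 35.7 Ma lies in 56–33.9 Ma, so Eocene.
Oldest = 283.3 Ma, youngest = 1.6 Ma → span 281.7 Myr.

A — Pleistocene; B — Cisuralian; C — Miocene; D — Eocene; span 281.7 million years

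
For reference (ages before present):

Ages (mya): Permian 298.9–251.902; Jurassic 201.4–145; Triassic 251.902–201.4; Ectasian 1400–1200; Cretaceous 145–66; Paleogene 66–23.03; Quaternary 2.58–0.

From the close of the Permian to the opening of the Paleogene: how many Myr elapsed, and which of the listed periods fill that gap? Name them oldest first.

185.902 million years; Triassic, Jurassic, Cretaceous

The Permian closes at 251.902 Ma and the Paleogene opens at 66 Ma, so the interval is 251.902 − 66 = 185.902 Myr.
A period fits inside if it starts at or after 251.902 Ma and ends at or before 66 Ma; oldest first that gives Triassic, Jurassic, Cretaceous.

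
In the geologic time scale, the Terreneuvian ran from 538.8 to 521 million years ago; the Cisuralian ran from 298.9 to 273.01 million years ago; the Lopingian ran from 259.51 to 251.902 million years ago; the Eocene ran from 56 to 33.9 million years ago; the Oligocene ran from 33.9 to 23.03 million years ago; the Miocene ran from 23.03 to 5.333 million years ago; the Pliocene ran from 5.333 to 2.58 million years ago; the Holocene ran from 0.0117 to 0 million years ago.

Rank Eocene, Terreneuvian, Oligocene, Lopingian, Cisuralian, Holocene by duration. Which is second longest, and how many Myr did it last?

Eocene, 22.1 million years

Durations: Eocene 22.1; Terreneuvian 17.8; Oligocene 10.87; Lopingian 7.608; Cisuralian 25.89; Holocene 0.0117 Myr.
Sorted longest-first: Cisuralian (25.89), Eocene (22.1), Terreneuvian (17.8), Oligocene (10.87), Lopingian (7.608), Holocene (0.0117).
The second longest is Eocene at 22.1 Myr.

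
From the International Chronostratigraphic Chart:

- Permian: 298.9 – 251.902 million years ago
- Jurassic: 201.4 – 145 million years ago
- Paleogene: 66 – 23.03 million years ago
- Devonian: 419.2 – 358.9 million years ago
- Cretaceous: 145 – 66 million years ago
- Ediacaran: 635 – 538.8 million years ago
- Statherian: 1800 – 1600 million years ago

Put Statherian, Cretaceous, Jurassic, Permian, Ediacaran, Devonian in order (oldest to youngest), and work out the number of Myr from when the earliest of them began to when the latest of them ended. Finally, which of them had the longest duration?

Statherian → Ediacaran → Devonian → Permian → Jurassic → Cretaceous; total span 1734 Myr; longest is Statherian

Start ages (Ma): Statherian 1800, Ediacaran 635, Devonian 419.2, Permian 298.9, Jurassic 201.4, Cretaceous 145.
Ordered oldest to youngest: Statherian, Ediacaran, Devonian, Permian, Jurassic, Cretaceous.
Span = 1800 − 66 = 1734 Myr.
Durations: Permian 46.998, Cretaceous 79, Jurassic 56.4, Statherian 200, Ediacaran 96.2, Devonian 60.3 → longest is Statherian (200 Myr).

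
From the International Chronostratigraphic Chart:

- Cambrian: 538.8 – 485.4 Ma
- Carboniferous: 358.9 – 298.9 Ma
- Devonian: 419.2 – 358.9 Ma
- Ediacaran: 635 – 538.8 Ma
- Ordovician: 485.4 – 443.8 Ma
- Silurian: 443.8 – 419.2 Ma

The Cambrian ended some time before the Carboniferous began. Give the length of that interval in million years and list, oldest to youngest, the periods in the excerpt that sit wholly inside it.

The Cambrian closes at 485.4 Ma and the Carboniferous opens at 358.9 Ma, so the interval is 485.4 − 358.9 = 126.5 Myr.
A period fits inside if it starts at or after 485.4 Ma and ends at or before 358.9 Ma; oldest first that gives Ordovician, Silurian, Devonian.

126.5 million years; Ordovician, Silurian, Devonian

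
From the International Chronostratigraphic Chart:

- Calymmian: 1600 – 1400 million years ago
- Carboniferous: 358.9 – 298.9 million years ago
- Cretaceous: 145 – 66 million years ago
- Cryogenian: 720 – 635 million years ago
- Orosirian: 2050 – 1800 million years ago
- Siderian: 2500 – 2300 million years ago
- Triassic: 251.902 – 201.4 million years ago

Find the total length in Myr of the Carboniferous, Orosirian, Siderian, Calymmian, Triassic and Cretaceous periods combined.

839.502 million years

Each duration: Carboniferous = 60; Orosirian = 250; Siderian = 200; Calymmian = 200; Triassic = 50.502; Cretaceous = 79.
Sum: 60 + 250 + 200 + 200 + 50.502 + 79 = 839.502 Myr.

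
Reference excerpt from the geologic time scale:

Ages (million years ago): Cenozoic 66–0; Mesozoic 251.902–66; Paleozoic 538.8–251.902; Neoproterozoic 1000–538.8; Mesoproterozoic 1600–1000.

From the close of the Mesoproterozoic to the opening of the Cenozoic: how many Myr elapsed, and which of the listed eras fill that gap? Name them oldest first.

End of Mesoproterozoic = 1000 Ma; start of Cenozoic = 66 Ma.
Gap = 1000 − 66 = 934 Myr.
Eras wholly inside 1000–66 Ma: Neoproterozoic (1000–538.8), Paleozoic (538.8–251.902), Mesozoic (251.902–66).

934 million years; Neoproterozoic, Paleozoic, Mesozoic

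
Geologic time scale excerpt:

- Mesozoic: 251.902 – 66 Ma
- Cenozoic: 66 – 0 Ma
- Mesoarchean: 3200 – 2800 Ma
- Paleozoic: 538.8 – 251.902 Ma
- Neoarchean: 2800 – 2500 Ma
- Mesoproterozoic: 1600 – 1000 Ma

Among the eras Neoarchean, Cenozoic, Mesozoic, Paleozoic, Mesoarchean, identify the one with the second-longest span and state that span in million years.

Start − end for each: Neoarchean 2800 − 2500 = 300; Cenozoic 66 − 0 = 66; Mesozoic 251.902 − 66 = 185.902; Paleozoic 538.8 − 251.902 = 286.898; Mesoarchean 3200 − 2800 = 400.
Ranking these from longest: Mesoarchean > Neoarchean > Paleozoic > Mesozoic > Cenozoic.
Position 2 in that ranking is Neoarchean, which lasted 300 Myr.

Neoarchean, 300 million years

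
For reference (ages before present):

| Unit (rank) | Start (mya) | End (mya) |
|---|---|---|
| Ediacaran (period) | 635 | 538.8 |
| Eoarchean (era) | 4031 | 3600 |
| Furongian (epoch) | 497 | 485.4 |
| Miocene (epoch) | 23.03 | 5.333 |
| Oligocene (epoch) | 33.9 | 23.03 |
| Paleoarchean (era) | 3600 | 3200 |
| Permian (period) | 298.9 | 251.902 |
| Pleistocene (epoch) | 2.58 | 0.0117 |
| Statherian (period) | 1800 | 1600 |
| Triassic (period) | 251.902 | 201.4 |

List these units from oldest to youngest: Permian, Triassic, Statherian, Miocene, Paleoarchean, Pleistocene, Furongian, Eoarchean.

Eoarchean, then Paleoarchean, then Statherian, then Furongian, then Permian, then Triassic, then Miocene, then Pleistocene

The oldest of these is Eoarchean (starts 4031 Ma) and the youngest is Pleistocene (ends 0.0117 Ma).
In between, by decreasing start age: Paleoarchean (3600), Statherian (1800), Furongian (497), Permian (298.9), Triassic (251.902), Miocene (23.03).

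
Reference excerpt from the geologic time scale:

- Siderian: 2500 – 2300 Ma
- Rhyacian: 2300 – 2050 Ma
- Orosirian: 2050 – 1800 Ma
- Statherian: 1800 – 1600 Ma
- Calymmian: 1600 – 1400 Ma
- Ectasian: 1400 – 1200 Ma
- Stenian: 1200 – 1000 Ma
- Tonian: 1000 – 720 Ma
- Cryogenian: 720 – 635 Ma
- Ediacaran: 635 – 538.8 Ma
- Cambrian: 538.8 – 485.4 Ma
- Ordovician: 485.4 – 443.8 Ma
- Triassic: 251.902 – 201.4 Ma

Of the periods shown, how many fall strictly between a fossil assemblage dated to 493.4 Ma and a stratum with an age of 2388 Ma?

9

The older date is 2388 Ma and the younger is 493.4 Ma.
Periods with start < 2388 and end > 493.4 Ma: Rhyacian (2300–2050), Orosirian (2050–1800), Statherian (1800–1600), Calymmian (1600–1400), Ectasian (1400–1200), Stenian (1200–1000), Tonian (1000–720), Cryogenian (720–635), Ediacaran (635–538.8).
That is 9 complete periods.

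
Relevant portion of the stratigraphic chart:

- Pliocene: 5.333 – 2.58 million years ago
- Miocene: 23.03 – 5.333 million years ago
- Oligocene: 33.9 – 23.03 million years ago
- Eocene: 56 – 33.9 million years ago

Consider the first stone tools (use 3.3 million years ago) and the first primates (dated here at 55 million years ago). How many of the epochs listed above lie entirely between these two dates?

The older date is 55 Ma and the younger is 3.3 Ma.
Epochs with start < 55 and end > 3.3 Ma: Oligocene (33.9–23.03), Miocene (23.03–5.333).
That is 2 complete epochs.

2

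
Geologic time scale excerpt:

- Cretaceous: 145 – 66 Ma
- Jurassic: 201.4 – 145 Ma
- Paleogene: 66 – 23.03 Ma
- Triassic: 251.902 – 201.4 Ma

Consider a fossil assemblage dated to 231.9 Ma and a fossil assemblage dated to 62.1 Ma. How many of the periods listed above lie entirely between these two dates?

231.9 Ma sits inside the Triassic (251.902–201.4) and 62.1 Ma inside the Paleogene (66–23.03); neither of those is wholly between the two dates.
The listed periods lying completely between them are Jurassic, Cretaceous — 2 in all.

2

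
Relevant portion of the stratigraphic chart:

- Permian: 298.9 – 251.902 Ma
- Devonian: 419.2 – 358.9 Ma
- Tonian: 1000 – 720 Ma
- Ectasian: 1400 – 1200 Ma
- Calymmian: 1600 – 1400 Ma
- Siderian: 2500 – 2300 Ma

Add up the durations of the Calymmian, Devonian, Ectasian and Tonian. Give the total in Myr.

Each duration: Calymmian = 200; Devonian = 60.3; Ectasian = 200; Tonian = 280.
Sum: 200 + 60.3 + 200 + 280 = 740.3 Myr.

740.3 million years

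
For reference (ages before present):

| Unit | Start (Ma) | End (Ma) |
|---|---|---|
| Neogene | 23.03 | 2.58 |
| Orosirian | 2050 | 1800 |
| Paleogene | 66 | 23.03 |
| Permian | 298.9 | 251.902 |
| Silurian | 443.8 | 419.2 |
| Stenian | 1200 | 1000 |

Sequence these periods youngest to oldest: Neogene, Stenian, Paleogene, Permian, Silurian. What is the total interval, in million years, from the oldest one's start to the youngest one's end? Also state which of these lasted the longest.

Neogene → Paleogene → Permian → Silurian → Stenian; total span 1197.42 Myr; longest is Stenian

From the excerpt: Neogene 23.03–2.58; Stenian 1200–1000; Paleogene 66–23.03; Permian 298.9–251.902; Silurian 443.8–419.2 (Ma).
Larger Ma is earlier, so the oldest is Stenian and the youngest is Neogene; youngest to oldest: Neogene, Paleogene, Permian, Silurian, Stenian.
Oldest start 1200 minus youngest end 2.58 gives 1197.42 Myr overall.
Individual lengths (start − end): Silurian 24.6; Paleogene 42.97; Stenian 200; Neogene 20.45; Permian 46.998. The largest is Stenian at 200 Myr.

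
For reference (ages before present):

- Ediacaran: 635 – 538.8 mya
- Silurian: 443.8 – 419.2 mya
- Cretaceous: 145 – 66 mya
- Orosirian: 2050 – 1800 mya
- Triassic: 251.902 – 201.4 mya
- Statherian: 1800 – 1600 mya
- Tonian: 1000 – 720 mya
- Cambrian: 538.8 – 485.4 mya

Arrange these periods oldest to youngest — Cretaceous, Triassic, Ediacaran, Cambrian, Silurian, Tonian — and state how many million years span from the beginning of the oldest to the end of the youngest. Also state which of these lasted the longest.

Start ages (Ma): Tonian 1000, Ediacaran 635, Cambrian 538.8, Silurian 443.8, Triassic 251.902, Cretaceous 145.
Ordered oldest to youngest: Tonian, Ediacaran, Cambrian, Silurian, Triassic, Cretaceous.
Span = 1000 − 66 = 934 Myr.
Durations: Triassic 50.502, Tonian 280, Ediacaran 96.2, Cambrian 53.4, Cretaceous 79, Silurian 24.6 → longest is Tonian (280 Myr).

Tonian → Ediacaran → Cambrian → Silurian → Triassic → Cretaceous; total span 934 Myr; longest is Tonian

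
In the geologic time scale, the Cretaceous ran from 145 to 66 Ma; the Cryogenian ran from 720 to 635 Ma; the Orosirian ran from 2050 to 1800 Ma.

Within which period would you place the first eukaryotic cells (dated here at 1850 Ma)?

1850 Ma lies between 2050 and 1800 Ma, so it falls in the Orosirian.

Orosirian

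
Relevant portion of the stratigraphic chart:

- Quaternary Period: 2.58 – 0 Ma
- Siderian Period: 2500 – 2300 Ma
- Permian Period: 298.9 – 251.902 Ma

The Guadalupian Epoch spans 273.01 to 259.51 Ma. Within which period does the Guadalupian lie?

The Guadalupian (273.01–259.51 Ma) lies entirely within 298.9–251.902 Ma, the Permian Period.

Permian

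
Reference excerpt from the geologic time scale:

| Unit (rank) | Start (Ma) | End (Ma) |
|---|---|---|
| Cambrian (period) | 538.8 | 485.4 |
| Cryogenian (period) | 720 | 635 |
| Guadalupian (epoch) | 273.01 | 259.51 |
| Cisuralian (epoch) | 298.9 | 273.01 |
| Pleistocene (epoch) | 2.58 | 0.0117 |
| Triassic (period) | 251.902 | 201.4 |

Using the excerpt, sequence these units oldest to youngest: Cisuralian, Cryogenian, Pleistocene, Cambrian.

Cryogenian, Cambrian, Cisuralian, Pleistocene

Sorting by start age (descending Ma, since larger Ma = older): Cryogenian start 720, Cambrian start 538.8, Cisuralian start 298.9, Pleistocene start 2.58.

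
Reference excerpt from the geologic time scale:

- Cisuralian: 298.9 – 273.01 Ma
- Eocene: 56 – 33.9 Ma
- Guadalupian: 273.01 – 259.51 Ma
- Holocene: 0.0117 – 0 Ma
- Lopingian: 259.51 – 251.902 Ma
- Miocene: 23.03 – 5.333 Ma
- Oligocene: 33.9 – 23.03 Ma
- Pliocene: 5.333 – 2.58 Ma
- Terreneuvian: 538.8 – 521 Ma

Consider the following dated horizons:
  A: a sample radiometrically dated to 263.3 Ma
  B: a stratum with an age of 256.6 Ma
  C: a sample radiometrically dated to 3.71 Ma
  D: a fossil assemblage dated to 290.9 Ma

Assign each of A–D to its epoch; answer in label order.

A — Guadalupian; B — Lopingian; C — Pliocene; D — Cisuralian

A: 263.3 Ma lies in 273.01–259.51 Ma, so Guadalupian.
B: 256.6 Ma lies in 259.51–251.902 Ma, so Lopingian.
C: 3.71 Ma lies in 5.333–2.58 Ma, so Pliocene.
D: 290.9 Ma lies in 298.9–273.01 Ma, so Cisuralian.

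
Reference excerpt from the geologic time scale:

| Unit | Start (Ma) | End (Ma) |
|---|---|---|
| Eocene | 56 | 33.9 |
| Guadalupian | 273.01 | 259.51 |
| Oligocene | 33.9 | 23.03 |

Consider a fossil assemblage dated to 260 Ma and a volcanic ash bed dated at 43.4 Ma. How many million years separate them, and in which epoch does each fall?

Elapsed time: 260 − 43.4 = 216.6 Myr.
260 Ma lies within 273.01–259.51 Ma: Guadalupian.
43.4 Ma lies within 56–33.9 Ma: Eocene.

216.6 million years apart; the first in the Guadalupian, the second in the Eocene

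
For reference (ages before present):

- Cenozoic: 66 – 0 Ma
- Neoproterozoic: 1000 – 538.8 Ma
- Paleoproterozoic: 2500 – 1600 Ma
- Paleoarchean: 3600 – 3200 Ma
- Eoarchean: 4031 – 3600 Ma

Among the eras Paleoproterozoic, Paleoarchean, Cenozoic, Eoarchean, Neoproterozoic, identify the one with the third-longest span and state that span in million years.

Durations: Paleoproterozoic 900; Paleoarchean 400; Cenozoic 66; Eoarchean 431; Neoproterozoic 461.2 Myr.
Sorted longest-first: Paleoproterozoic (900), Neoproterozoic (461.2), Eoarchean (431), Paleoarchean (400), Cenozoic (66).
The third longest is Eoarchean at 431 Myr.

Eoarchean, 431 million years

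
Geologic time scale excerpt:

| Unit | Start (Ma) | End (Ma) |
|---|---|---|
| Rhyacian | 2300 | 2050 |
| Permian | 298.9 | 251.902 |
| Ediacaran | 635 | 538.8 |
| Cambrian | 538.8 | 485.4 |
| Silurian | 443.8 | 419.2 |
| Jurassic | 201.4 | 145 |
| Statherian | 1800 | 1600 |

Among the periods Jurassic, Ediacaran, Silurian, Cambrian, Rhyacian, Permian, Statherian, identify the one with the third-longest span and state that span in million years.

Ediacaran, 96.2 million years

Durations: Jurassic 56.4; Ediacaran 96.2; Silurian 24.6; Cambrian 53.4; Rhyacian 250; Permian 46.998; Statherian 200 Myr.
Sorted longest-first: Rhyacian (250), Statherian (200), Ediacaran (96.2), Jurassic (56.4), Cambrian (53.4), Permian (46.998), Silurian (24.6).
The third longest is Ediacaran at 96.2 Myr.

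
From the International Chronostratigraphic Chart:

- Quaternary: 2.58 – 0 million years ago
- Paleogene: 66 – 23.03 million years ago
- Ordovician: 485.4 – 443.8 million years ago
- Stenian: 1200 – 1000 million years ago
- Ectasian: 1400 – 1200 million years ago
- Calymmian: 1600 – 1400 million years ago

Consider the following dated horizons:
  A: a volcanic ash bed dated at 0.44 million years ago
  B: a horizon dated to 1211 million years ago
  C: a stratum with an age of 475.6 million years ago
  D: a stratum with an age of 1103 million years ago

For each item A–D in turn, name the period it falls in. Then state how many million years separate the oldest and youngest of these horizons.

A — Quaternary; B — Ectasian; C — Ordovician; D — Stenian; span 1210.56 million years

A: 0.44 Ma lies in 2.58–0 Ma, so Quaternary.
B: 1211 Ma lies in 1400–1200 Ma, so Ectasian.
C: 475.6 Ma lies in 485.4–443.8 Ma, so Ordovician.
D: 1103 Ma lies in 1200–1000 Ma, so Stenian.
Oldest = 1211 Ma, youngest = 0.44 Ma → span 1210.56 Myr.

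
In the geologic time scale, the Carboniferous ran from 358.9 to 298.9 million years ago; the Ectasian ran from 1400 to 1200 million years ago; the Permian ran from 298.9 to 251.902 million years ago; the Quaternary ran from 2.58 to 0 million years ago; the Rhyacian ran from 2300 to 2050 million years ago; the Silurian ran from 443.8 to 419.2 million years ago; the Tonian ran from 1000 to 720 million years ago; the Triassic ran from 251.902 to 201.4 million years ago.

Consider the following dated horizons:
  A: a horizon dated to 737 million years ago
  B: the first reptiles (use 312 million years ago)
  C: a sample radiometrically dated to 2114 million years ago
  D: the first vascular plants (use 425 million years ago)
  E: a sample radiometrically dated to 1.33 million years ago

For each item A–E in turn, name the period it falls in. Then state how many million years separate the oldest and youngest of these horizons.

Match each age against the start–end ranges in the excerpt: A = 737 Ma → Tonian (1000–720); B = 312 Ma → Carboniferous (358.9–298.9); C = 2114 Ma → Rhyacian (2300–2050); D = 425 Ma → Silurian (443.8–419.2); E = 1.33 Ma → Quaternary (2.58–0).
The largest age is 2114 Ma and the smallest is 1.33 Ma; their difference is 2112.67 Myr.

A — Tonian; B — Carboniferous; C — Rhyacian; D — Silurian; E — Quaternary; span 2112.67 million years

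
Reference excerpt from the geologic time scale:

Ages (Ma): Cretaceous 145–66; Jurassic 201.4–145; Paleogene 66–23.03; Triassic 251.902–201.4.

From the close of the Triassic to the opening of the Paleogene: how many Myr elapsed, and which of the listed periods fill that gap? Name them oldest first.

135.4 million years; Jurassic, Cretaceous

End of Triassic = 201.4 Ma; start of Paleogene = 66 Ma.
Gap = 201.4 − 66 = 135.4 Myr.
Periods wholly inside 201.4–66 Ma: Jurassic (201.4–145), Cretaceous (145–66).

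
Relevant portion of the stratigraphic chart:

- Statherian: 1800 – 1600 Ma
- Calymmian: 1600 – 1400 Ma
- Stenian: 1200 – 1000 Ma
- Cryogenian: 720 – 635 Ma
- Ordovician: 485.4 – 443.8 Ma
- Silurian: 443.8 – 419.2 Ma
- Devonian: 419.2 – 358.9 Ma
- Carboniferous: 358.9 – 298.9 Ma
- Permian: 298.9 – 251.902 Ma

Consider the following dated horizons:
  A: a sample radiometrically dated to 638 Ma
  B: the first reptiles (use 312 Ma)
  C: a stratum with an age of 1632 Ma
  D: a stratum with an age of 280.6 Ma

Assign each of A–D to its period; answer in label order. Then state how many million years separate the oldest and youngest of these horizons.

A — Cryogenian; B — Carboniferous; C — Statherian; D — Permian; span 1351.4 million years

Match each age against the start–end ranges in the excerpt: A = 638 Ma → Cryogenian (720–635); B = 312 Ma → Carboniferous (358.9–298.9); C = 1632 Ma → Statherian (1800–1600); D = 280.6 Ma → Permian (298.9–251.902).
The largest age is 1632 Ma and the smallest is 280.6 Ma; their difference is 1351.4 Myr.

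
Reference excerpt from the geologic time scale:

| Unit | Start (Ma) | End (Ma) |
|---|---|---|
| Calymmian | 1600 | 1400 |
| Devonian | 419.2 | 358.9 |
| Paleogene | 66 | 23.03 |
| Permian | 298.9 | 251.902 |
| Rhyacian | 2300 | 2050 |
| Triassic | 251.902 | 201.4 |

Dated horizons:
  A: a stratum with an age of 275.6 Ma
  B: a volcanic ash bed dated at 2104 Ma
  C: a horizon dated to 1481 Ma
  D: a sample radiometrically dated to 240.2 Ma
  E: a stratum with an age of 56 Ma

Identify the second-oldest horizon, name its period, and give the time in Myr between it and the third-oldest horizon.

C, in the Calymmian; 1205.4 million years to A

Larger Ma means older, so oldest first: B 2104 > C 1481 > A 275.6 > D 240.2 > E 56.
Counting 2 along gives C (1481 Ma); the excerpt puts that inside the Calymmian, 1600–1400 Ma.
Next in line is A (275.6 Ma), and 1481 − 275.6 = 1205.4 Myr.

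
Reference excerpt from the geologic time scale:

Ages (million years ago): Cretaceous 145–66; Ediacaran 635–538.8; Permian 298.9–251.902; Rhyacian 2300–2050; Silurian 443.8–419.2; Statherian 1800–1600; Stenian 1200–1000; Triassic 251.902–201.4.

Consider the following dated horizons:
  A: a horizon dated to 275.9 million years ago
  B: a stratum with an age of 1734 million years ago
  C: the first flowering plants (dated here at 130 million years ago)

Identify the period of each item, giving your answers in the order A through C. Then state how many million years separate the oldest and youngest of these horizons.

A: 275.9 Ma lies in 298.9–251.902 Ma, so Permian.
B: 1734 Ma lies in 1800–1600 Ma, so Statherian.
C: 130 Ma lies in 145–66 Ma, so Cretaceous.
Oldest = 1734 Ma, youngest = 130 Ma → span 1604 Myr.

A — Permian; B — Statherian; C — Cretaceous; span 1604 million years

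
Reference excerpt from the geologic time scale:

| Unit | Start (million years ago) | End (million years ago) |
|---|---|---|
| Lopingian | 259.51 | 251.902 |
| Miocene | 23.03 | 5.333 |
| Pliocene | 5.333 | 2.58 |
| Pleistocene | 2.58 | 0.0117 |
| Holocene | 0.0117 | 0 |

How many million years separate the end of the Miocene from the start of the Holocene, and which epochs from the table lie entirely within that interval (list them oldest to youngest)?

5.3213 million years; Pliocene, Pleistocene

The Miocene closes at 5.333 Ma and the Holocene opens at 0.0117 Ma, so the interval is 5.333 − 0.0117 = 5.3213 Myr.
An epoch fits inside if it starts at or after 5.333 Ma and ends at or before 0.0117 Ma; oldest first that gives Pliocene, Pleistocene.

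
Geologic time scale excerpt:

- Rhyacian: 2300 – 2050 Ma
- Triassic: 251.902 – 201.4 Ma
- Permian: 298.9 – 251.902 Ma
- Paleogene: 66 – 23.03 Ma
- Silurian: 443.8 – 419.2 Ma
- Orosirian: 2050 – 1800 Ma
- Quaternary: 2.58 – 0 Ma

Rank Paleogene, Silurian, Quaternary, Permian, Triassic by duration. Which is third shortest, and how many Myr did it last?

Start − end for each: Paleogene 66 − 23.03 = 42.97; Silurian 443.8 − 419.2 = 24.6; Quaternary 2.58 − 0 = 2.58; Permian 298.9 − 251.902 = 46.998; Triassic 251.902 − 201.4 = 50.502.
Ranking these from shortest: Quaternary < Silurian < Paleogene < Permian < Triassic.
Position 3 in that ranking is Paleogene, which lasted 42.97 Myr.

Paleogene, 42.97 million years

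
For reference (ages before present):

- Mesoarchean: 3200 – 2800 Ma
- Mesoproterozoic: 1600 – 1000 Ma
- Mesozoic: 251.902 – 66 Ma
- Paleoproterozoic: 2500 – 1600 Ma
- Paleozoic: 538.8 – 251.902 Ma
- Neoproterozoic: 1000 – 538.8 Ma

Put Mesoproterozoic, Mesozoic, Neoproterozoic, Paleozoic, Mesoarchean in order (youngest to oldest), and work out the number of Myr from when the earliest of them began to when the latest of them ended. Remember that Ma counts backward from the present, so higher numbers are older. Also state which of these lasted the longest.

Mesozoic → Paleozoic → Neoproterozoic → Mesoproterozoic → Mesoarchean; total span 3134 Myr; longest is Mesoproterozoic

Start ages (Ma): Mesoarchean 3200, Mesoproterozoic 1600, Neoproterozoic 1000, Paleozoic 538.8, Mesozoic 251.902.
Ordered youngest to oldest: Mesozoic, Paleozoic, Neoproterozoic, Mesoproterozoic, Mesoarchean.
Span = 3200 − 66 = 3134 Myr.
Durations: Neoproterozoic 461.2, Mesozoic 185.902, Mesoarchean 400, Mesoproterozoic 600, Paleozoic 286.898 → longest is Mesoproterozoic (600 Myr).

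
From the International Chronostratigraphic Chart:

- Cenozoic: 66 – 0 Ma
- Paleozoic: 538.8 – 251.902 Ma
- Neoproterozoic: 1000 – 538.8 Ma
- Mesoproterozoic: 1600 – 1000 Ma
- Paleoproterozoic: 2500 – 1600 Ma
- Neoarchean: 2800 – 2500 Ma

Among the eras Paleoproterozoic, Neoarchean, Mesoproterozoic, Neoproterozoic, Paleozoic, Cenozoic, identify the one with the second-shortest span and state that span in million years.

Start − end for each: Paleoproterozoic 2500 − 1600 = 900; Neoarchean 2800 − 2500 = 300; Mesoproterozoic 1600 − 1000 = 600; Neoproterozoic 1000 − 538.8 = 461.2; Paleozoic 538.8 − 251.902 = 286.898; Cenozoic 66 − 0 = 66.
Ranking these from shortest: Cenozoic < Paleozoic < Neoarchean < Neoproterozoic < Mesoproterozoic < Paleoproterozoic.
Position 2 in that ranking is Paleozoic, which lasted 286.898 Myr.

Paleozoic, 286.898 million years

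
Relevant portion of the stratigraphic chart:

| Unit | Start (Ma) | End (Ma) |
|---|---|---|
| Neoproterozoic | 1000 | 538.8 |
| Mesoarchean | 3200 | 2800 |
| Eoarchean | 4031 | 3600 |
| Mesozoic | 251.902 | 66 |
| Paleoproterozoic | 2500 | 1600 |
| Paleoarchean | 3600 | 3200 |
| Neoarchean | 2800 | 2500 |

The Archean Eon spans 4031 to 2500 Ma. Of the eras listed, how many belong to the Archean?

Eras inside 4031–2500 Ma: Eoarchean, Paleoarchean, Mesoarchean, Neoarchean — 4 in total.

4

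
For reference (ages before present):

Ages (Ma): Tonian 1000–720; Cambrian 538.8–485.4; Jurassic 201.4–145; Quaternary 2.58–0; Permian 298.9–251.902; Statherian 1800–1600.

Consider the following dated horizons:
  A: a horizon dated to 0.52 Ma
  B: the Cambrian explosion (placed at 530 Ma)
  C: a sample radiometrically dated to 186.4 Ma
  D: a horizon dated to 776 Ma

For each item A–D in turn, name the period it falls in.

A: 0.52 Ma lies in 2.58–0 Ma, so Quaternary.
B: 530 Ma lies in 538.8–485.4 Ma, so Cambrian.
C: 186.4 Ma lies in 201.4–145 Ma, so Jurassic.
D: 776 Ma lies in 1000–720 Ma, so Tonian.

A — Quaternary; B — Cambrian; C — Jurassic; D — Tonian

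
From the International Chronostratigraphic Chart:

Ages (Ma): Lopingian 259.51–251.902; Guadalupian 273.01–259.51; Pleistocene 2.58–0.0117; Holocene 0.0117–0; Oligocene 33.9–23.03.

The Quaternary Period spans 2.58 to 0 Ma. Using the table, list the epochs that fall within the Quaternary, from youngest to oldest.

Epochs with both bounds inside 2.58–0 Ma: Holocene (0.0117–0), Pleistocene (2.58–0.0117).

Holocene, Pleistocene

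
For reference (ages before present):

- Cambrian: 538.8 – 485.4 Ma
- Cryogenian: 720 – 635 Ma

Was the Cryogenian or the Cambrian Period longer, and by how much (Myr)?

Cryogenian, by 31.6 million years

Cryogenian: 720 − 635 = 85 Myr.
Cambrian: 538.8 − 485.4 = 53.4 Myr.
Difference: 85 − 53.4 = 31.6 Myr, so the Cryogenian was longer.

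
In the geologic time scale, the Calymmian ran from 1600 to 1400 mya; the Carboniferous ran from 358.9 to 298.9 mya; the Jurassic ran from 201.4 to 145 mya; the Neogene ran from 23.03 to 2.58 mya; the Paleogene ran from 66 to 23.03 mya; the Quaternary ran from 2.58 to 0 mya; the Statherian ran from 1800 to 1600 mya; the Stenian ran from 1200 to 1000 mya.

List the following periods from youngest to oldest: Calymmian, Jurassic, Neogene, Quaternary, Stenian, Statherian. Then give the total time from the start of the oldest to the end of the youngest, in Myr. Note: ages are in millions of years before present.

Quaternary → Neogene → Jurassic → Stenian → Calymmian → Statherian; total span 1800 Myr

From the excerpt: Calymmian 1600–1400; Jurassic 201.4–145; Neogene 23.03–2.58; Quaternary 2.58–0; Stenian 1200–1000; Statherian 1800–1600 (Ma).
Larger Ma is earlier, so the oldest is Statherian and the youngest is Quaternary; youngest to oldest: Quaternary, Neogene, Jurassic, Stenian, Calymmian, Statherian.
Oldest start 1800 minus youngest end 0 gives 1800 Myr overall.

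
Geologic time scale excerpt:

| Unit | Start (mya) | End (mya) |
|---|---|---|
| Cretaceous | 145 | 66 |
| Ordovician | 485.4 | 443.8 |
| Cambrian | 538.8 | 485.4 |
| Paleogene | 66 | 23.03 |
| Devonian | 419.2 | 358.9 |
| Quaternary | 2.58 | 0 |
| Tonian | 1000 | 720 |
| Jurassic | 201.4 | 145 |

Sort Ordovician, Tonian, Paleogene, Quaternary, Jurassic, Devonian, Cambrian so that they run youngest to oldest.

Sorting by start age (ascending Ma, since larger Ma = older): Quaternary start 2.58, Paleogene start 66, Jurassic start 201.4, Devonian start 419.2, Ordovician start 485.4, Cambrian start 538.8, Tonian start 1000.

Quaternary, Paleogene, Jurassic, Devonian, Ordovician, Cambrian, Tonian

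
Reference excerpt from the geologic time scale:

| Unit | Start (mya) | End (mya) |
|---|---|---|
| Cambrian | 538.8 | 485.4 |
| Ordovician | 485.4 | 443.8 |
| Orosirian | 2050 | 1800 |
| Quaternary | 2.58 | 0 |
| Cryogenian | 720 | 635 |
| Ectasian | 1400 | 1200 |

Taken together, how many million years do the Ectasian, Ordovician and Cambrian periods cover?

295 million years

Duration is start − end for each: (1400 − 1200) + (485.4 − 443.8) + (538.8 − 485.4).
That is 200 + 41.6 + 53.4, which totals 295 million years.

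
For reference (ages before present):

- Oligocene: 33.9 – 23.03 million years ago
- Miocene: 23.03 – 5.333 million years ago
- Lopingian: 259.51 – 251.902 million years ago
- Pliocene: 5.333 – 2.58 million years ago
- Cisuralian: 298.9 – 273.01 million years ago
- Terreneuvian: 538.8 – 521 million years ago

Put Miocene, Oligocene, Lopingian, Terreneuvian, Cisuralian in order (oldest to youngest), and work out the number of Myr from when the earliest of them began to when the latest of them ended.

Start ages (Ma): Terreneuvian 538.8, Cisuralian 298.9, Lopingian 259.51, Oligocene 33.9, Miocene 23.03.
Ordered oldest to youngest: Terreneuvian, Cisuralian, Lopingian, Oligocene, Miocene.
Span = 538.8 − 5.333 = 533.467 Myr.

Terreneuvian, Cisuralian, Lopingian, Oligocene, Miocene; total span 533.467 Myr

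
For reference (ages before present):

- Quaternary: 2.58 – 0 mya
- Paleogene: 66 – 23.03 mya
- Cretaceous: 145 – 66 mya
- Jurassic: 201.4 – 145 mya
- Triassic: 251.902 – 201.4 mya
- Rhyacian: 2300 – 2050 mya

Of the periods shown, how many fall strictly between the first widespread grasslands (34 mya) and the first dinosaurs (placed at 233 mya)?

2

233 Ma sits inside the Triassic (251.902–201.4) and 34 Ma inside the Paleogene (66–23.03); neither of those is wholly between the two dates.
The listed periods lying completely between them are Jurassic, Cretaceous — 2 in all.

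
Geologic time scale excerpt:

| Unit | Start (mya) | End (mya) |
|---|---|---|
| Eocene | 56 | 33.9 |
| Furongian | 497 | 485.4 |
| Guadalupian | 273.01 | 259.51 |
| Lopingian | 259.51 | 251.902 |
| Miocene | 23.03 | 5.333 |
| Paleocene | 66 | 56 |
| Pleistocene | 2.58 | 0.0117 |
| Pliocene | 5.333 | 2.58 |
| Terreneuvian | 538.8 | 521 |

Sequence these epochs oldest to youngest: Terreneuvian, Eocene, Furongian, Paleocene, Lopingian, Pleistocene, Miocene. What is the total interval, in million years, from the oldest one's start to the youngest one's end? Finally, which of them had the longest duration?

From the excerpt: Terreneuvian 538.8–521; Eocene 56–33.9; Furongian 497–485.4; Paleocene 66–56; Lopingian 259.51–251.902; Pleistocene 2.58–0.0117; Miocene 23.03–5.333 (Ma).
Larger Ma is earlier, so the oldest is Terreneuvian and the youngest is Pleistocene; oldest to youngest: Terreneuvian, Furongian, Lopingian, Paleocene, Eocene, Miocene, Pleistocene.
Oldest start 538.8 minus youngest end 0.0117 gives 538.7883 Myr overall.
Individual lengths (start − end): Terreneuvian 17.8; Lopingian 7.608; Miocene 17.697; Pleistocene 2.5683; Paleocene 10; Furongian 11.6; Eocene 22.1. The largest is Eocene at 22.1 Myr.

Terreneuvian → Furongian → Lopingian → Paleocene → Eocene → Miocene → Pleistocene; total span 538.7883 Myr; longest is Eocene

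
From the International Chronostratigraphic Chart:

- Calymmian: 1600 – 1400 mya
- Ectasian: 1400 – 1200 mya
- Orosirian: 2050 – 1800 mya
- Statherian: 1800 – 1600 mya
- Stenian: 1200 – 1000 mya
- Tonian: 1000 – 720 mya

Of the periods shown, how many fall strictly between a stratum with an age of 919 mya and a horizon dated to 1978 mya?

1978 Ma sits inside the Orosirian (2050–1800) and 919 Ma inside the Tonian (1000–720); neither of those is wholly between the two dates.
The listed periods lying completely between them are Statherian, Calymmian, Ectasian, Stenian — 4 in all.

4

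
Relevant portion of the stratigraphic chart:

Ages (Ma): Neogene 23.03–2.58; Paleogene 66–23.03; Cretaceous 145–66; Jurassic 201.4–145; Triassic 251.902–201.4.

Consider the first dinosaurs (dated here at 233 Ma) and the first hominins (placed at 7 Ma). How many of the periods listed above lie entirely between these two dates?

3

The older date is 233 Ma and the younger is 7 Ma.
Periods with start < 233 and end > 7 Ma: Jurassic (201.4–145), Cretaceous (145–66), Paleogene (66–23.03).
That is 3 complete periods.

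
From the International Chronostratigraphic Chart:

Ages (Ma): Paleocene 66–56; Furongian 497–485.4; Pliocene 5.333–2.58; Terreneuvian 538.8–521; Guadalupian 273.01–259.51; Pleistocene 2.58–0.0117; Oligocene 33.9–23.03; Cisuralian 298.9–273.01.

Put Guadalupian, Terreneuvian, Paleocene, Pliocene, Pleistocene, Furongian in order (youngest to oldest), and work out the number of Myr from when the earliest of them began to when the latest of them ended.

Pleistocene, Pliocene, Paleocene, Guadalupian, Furongian, Terreneuvian; total span 538.7883 Myr

From the excerpt: Guadalupian 273.01–259.51; Terreneuvian 538.8–521; Paleocene 66–56; Pliocene 5.333–2.58; Pleistocene 2.58–0.0117; Furongian 497–485.4 (Ma).
Larger Ma is earlier, so the oldest is Terreneuvian and the youngest is Pleistocene; youngest to oldest: Pleistocene, Pliocene, Paleocene, Guadalupian, Furongian, Terreneuvian.
Oldest start 538.8 minus youngest end 0.0117 gives 538.7883 Myr overall.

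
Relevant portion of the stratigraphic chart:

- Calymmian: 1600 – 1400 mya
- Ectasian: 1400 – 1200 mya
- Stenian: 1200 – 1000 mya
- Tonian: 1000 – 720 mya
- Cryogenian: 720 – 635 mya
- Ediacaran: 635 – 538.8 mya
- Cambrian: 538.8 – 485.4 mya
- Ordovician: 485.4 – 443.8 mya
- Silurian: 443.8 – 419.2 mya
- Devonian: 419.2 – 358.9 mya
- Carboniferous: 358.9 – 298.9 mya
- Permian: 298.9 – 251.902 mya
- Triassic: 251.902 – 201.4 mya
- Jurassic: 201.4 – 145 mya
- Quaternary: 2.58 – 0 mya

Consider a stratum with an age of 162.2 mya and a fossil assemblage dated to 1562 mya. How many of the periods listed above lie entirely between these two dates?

The older date is 1562 Ma and the younger is 162.2 Ma.
Periods with start < 1562 and end > 162.2 Ma: Ectasian (1400–1200), Stenian (1200–1000), Tonian (1000–720), Cryogenian (720–635), Ediacaran (635–538.8), Cambrian (538.8–485.4), Ordovician (485.4–443.8), Silurian (443.8–419.2), Devonian (419.2–358.9), Carboniferous (358.9–298.9), Permian (298.9–251.902), Triassic (251.902–201.4).
That is 12 complete periods.

12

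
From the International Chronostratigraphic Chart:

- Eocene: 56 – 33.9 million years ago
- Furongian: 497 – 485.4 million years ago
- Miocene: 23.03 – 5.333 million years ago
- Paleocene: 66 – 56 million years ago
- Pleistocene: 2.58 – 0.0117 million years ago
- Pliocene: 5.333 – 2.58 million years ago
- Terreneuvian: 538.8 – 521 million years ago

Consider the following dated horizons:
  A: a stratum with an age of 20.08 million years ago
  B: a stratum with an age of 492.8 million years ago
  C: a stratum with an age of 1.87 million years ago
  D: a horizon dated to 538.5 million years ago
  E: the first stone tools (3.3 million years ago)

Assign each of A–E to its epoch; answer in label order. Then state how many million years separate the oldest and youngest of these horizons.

Match each age against the start–end ranges in the excerpt: A = 20.08 Ma → Miocene (23.03–5.333); B = 492.8 Ma → Furongian (497–485.4); C = 1.87 Ma → Pleistocene (2.58–0.0117); D = 538.5 Ma → Terreneuvian (538.8–521); E = 3.3 Ma → Pliocene (5.333–2.58).
The largest age is 538.5 Ma and the smallest is 1.87 Ma; their difference is 536.63 Myr.

A — Miocene; B — Furongian; C — Pleistocene; D — Terreneuvian; E — Pliocene; span 536.63 million years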